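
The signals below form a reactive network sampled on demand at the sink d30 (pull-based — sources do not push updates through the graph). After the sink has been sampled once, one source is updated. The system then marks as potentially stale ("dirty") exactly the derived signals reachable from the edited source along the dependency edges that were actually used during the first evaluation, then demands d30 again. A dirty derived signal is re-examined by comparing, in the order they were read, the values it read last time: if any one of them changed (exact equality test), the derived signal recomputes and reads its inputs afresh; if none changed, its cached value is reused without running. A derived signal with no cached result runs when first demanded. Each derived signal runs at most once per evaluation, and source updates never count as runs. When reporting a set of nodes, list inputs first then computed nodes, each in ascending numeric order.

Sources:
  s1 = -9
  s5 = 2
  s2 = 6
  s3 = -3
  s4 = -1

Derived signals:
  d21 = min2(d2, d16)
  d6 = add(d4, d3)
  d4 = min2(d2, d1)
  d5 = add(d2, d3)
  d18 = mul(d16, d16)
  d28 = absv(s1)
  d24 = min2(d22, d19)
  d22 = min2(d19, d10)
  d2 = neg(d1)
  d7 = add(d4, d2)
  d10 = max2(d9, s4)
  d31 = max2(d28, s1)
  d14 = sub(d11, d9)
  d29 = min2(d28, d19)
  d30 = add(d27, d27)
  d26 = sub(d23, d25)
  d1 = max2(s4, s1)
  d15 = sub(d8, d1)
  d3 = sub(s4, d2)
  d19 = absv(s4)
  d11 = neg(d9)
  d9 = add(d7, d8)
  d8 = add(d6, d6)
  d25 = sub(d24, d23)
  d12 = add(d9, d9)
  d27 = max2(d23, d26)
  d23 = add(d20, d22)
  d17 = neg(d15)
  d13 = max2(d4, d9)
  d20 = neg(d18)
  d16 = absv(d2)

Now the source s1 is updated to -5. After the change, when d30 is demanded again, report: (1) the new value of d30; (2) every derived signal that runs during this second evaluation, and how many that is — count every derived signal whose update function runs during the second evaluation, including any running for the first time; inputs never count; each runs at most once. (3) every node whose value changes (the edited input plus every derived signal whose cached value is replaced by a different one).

Initial pass — values computed on the first demand:
  d1 = max2(-1, -9) = -1
  d2 = neg(-1) = 1
  d3 = sub(-1, 1) = -2
  d4 = min2(1, -1) = -1
  d6 = add(-1, -2) = -3
  d7 = add(-1, 1) = 0
  d8 = add(-3, -3) = -6
  d9 = add(0, -6) = -6
  d10 = max2(-6, -1) = -1
  d16 = absv(1) = 1
  d18 = mul(1, 1) = 1
  d19 = absv(-1) = 1
  d20 = neg(1) = -1
  d22 = min2(1, -1) = -1
  d23 = add(-1, -1) = -2
  d24 = min2(-1, 1) = -1
  d25 = sub(-1, -2) = 1
  d26 = sub(-2, 1) = -3
  d27 = max2(-2, -3) = -2
  d30 = add(-2, -2) = -4

Second demand — change propagation:
  d1: re-runs because s1 -9->-5; new result -1 (unchanged).
  d2: re-examined; everything it read last time is the same (d1 unchanged) — cache 1 kept, no run.
  d3: re-examined; everything it read last time is the same (s4 unchanged, d2 unchanged) — cache -2 kept, no run.
  d4: re-examined; everything it read last time is the same (d2 unchanged, d1 unchanged) — cache -1 kept, no run.
  d6: re-examined; everything it read last time is the same (d4 unchanged, d3 unchanged) — cache -3 kept, no run.
  d7: re-examined; everything it read last time is the same (d4 unchanged, d2 unchanged) — cache 0 kept, no run.
  d8: re-examined; everything it read last time is the same (d6 unchanged, d6 unchanged) — cache -6 kept, no run.
  d9: re-examined; everything it read last time is the same (d7 unchanged, d8 unchanged) — cache -6 kept, no run.
  d10: re-examined; everything it read last time is the same (d9 unchanged, s4 unchanged) — cache -1 kept, no run.
  d16: re-examined; everything it read last time is the same (d2 unchanged) — cache 1 kept, no run.
  d18: re-examined; everything it read last time is the same (d16 unchanged, d16 unchanged) — cache 1 kept, no run.
  d20: re-examined; everything it read last time is the same (d18 unchanged) — cache -1 kept, no run.
  d22: re-examined; everything it read last time is the same (d19 unchanged, d10 unchanged) — cache -1 kept, no run.
  d23: re-examined; everything it read last time is the same (d20 unchanged, d22 unchanged) — cache -2 kept, no run.
  d24: re-examined; everything it read last time is the same (d22 unchanged, d19 unchanged) — cache -1 kept, no run.
  d25: re-examined; everything it read last time is the same (d24 unchanged, d23 unchanged) — cache 1 kept, no run.
  d26: re-examined; everything it read last time is the same (d23 unchanged, d25 unchanged) — cache -3 kept, no run.
  d27: re-examined; everything it read last time is the same (d23 unchanged, d26 unchanged) — cache -2 kept, no run.
  d30: re-examined; everything it read last time is the same (d27 unchanged, d27 unchanged) — cache -4 kept, no run.

The important point: d1 recomputes to an identical value, and the output ends up unchanged.

d30 now evaluates to -4.
Run set: d1 (1 run).
Changed values: s1.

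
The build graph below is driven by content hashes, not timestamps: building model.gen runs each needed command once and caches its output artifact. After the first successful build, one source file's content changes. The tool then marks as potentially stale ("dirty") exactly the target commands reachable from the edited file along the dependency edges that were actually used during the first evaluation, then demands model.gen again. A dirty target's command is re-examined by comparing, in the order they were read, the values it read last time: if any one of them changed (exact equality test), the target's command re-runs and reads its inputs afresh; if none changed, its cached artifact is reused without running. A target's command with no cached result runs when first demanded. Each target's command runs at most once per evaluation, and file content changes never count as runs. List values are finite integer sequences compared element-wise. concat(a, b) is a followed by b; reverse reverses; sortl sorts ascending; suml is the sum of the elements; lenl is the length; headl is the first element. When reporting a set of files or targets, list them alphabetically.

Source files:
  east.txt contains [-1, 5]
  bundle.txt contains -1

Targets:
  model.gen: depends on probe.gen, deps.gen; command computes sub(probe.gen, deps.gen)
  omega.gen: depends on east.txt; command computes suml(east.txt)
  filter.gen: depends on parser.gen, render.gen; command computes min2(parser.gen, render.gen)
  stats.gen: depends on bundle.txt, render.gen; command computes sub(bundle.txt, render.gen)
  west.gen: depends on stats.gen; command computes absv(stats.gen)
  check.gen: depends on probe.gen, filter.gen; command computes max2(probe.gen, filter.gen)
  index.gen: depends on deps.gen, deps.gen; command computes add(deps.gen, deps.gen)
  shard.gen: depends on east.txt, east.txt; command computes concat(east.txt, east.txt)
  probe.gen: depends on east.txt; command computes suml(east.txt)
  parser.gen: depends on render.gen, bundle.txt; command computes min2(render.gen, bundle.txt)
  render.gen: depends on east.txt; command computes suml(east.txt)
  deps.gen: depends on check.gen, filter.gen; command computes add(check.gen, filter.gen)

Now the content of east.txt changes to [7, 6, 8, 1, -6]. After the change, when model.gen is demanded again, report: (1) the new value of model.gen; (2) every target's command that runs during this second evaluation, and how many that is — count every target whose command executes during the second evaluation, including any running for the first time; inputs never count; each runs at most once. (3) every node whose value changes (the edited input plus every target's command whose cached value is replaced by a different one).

model.gen now evaluates to 1.
Run set: check.gen, deps.gen, filter.gen, model.gen, parser.gen, probe.gen, render.gen (7 run).
Changed values: check.gen, deps.gen, east.txt, probe.gen, render.gen.

Initial pass — values computed on the first demand:
  probe.gen = suml([-1, 5]) = 4
  render.gen = suml([-1, 5]) = 4
  parser.gen = min2(4, -1) = -1
  filter.gen = min2(-1, 4) = -1
  check.gen = max2(4, -1) = 4
  deps.gen = add(4, -1) = 3
  model.gen = sub(4, 3) = 1

Second demand — change propagation:
  probe.gen: re-runs because east.txt [-1, 5]->[7, 6, 8, 1, -6]; new result 16.
  render.gen: re-runs because east.txt [-1, 5]->[7, 6, 8, 1, -6]; new result 16.
  parser.gen: re-runs because render.gen 4->16; new result -1 (unchanged).
  filter.gen: re-runs because render.gen 4->16; new result -1 (unchanged).
  check.gen: re-runs because probe.gen 4->16; new result 16.
  deps.gen: re-runs because check.gen 4->16; new result 15.
  model.gen: re-runs because probe.gen 4->16; deps.gen 3->15; new result 1 (unchanged).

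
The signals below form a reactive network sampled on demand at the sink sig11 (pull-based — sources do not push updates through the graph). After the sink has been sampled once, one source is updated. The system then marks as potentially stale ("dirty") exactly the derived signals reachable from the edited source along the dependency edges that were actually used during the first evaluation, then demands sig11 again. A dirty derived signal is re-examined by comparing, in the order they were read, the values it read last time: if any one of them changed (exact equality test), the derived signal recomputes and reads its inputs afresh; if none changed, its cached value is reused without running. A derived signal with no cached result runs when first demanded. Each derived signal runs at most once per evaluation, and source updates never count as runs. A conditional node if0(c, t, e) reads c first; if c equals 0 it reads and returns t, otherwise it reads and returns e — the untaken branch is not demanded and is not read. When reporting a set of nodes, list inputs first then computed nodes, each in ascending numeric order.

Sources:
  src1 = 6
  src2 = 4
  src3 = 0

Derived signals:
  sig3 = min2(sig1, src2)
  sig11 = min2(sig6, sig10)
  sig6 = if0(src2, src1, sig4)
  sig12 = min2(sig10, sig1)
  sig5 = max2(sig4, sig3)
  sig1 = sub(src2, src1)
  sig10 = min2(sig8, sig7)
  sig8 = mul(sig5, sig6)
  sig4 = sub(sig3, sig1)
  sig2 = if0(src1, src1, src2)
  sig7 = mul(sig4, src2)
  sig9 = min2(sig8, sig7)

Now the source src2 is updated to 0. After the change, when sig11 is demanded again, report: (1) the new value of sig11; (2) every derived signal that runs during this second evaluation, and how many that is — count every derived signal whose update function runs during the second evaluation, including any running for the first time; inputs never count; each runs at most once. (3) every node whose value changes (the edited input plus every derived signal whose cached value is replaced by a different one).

Initial pass — values computed on the first demand:
  sig1 = sub(4, 6) = -2
  sig3 = min2(-2, 4) = -2
  sig4 = sub(-2, -2) = 0
  sig5 = max2(0, -2) = 0
  sig6 = if0(src2=4 -> else branch sig4) = 0
  sig7 = mul(0, 4) = 0
  sig8 = mul(0, 0) = 0
  sig10 = min2(0, 0) = 0
  sig11 = min2(0, 0) = 0

Second demand — change propagation:
  sig1: re-runs because src2 4->0; new result -6.
  sig3: re-runs because sig1 -2->-6; src2 4->0; new result -6.
  sig4: re-runs because sig3 -2->-6; sig1 -2->-6; new result 0 (unchanged).
  sig5: re-runs because sig3 -2->-6; new result 0 (unchanged).
  sig6: re-runs because src2 4->0; new result 6.
  sig7: re-runs because src2 4->0; new result 0 (unchanged).
  sig8: re-runs because sig6 0->6; new result 0 (unchanged).
  sig10: re-examined; everything it read last time is the same (sig8 unchanged, sig7 unchanged) — cache 0 kept, no run.
  sig11: re-runs because sig6 0->6; new result 0 (unchanged).

The important point: at sig10 every value read last time is unchanged, so the dirty flag clears without a run.

sig11 now evaluates to 0.
Run set: sig1, sig3, sig4, sig5, sig6, sig7, sig8, sig11 (8 run).
Changed values: src2, sig1, sig3, sig6.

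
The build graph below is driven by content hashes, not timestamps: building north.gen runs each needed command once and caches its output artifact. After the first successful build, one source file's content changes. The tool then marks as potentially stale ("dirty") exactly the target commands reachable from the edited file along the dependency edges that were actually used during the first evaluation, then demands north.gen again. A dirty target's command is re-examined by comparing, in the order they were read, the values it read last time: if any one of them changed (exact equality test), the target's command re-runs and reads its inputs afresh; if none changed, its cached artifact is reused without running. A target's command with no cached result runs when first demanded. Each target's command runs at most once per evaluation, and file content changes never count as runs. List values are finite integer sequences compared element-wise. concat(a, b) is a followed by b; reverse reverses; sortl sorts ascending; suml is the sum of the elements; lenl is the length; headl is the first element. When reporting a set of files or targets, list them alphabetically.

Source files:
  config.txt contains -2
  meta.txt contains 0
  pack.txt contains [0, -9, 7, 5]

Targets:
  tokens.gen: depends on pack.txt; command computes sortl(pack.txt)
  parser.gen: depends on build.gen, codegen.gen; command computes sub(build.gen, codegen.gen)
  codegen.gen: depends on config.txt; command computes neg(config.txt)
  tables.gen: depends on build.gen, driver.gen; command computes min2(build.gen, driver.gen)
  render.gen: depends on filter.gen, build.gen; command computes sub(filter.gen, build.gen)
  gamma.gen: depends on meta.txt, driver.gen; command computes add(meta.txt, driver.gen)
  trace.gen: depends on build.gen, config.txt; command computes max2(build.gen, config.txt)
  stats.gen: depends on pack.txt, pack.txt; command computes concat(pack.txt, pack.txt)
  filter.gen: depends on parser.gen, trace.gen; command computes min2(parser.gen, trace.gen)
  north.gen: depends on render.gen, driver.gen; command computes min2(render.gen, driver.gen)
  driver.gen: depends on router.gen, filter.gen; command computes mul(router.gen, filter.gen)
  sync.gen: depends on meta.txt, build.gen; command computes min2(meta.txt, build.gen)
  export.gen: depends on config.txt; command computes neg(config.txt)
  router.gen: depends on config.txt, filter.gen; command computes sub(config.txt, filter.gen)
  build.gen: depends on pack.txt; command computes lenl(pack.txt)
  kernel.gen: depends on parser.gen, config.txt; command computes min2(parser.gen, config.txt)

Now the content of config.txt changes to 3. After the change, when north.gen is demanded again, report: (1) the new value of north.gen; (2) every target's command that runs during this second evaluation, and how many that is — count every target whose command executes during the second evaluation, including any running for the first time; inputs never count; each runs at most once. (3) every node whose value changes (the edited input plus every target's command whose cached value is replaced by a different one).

north.gen now evaluates to -4.
Run set: codegen.gen, driver.gen, filter.gen, north.gen, parser.gen, render.gen, router.gen, trace.gen (8 run).
Changed values: codegen.gen, config.txt, driver.gen, filter.gen, north.gen, parser.gen, render.gen, router.gen.

Initial pass — values computed on the first demand:
  build.gen = lenl([0, -9, 7, 5]) = 4
  codegen.gen = neg(-2) = 2
  parser.gen = sub(4, 2) = 2
  trace.gen = max2(4, -2) = 4
  filter.gen = min2(2, 4) = 2
  render.gen = sub(2, 4) = -2
  router.gen = sub(-2, 2) = -4
  driver.gen = mul(-4, 2) = -8
  north.gen = min2(-2, -8) = -8

Second demand — change propagation:
  codegen.gen: re-runs because config.txt -2->3; new result -3.
  parser.gen: re-runs because codegen.gen 2->-3; new result 7.
  trace.gen: re-runs because config.txt -2->3; new result 4 (unchanged).
  filter.gen: re-runs because parser.gen 2->7; new result 4.
  render.gen: re-runs because filter.gen 2->4; new result 0.
  router.gen: re-runs because config.txt -2->3; filter.gen 2->4; new result -1.
  driver.gen: re-runs because router.gen -4->-1; filter.gen 2->4; new result -4.
  north.gen: re-runs because render.gen -2->0; driver.gen -8->-4; new result -4.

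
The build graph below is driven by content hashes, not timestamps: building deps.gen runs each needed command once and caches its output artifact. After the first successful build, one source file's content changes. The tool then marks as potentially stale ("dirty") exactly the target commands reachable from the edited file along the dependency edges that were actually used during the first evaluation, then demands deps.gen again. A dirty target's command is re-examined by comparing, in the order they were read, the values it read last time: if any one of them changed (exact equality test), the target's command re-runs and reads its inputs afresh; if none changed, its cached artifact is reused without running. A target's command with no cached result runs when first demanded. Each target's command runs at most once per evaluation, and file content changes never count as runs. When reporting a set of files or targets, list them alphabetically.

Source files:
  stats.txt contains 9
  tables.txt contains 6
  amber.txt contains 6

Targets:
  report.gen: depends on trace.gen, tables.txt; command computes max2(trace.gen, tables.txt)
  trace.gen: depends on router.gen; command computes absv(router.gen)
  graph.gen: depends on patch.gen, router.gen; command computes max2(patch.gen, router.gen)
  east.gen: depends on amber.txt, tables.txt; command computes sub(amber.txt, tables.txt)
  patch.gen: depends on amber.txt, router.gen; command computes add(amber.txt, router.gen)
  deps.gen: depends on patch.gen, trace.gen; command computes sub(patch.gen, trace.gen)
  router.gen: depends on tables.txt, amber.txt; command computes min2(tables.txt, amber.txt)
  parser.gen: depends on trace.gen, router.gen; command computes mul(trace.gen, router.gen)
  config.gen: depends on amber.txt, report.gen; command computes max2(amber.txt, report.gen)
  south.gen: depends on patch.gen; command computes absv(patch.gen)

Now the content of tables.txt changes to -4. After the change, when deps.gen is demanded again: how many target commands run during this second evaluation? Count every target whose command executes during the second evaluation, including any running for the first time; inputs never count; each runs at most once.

Initial pass — values computed on the first demand:
  router.gen = min2(6, 6) = 6
  patch.gen = add(6, 6) = 12
  trace.gen = absv(6) = 6
  deps.gen = sub(12, 6) = 6

Second demand — change propagation:
  router.gen: re-runs because tables.txt 6->-4; new result -4.
  patch.gen: re-runs because router.gen 6->-4; new result 2.
  trace.gen: re-runs because router.gen 6->-4; new result 4.
  deps.gen: re-runs because patch.gen 12->2; trace.gen 6->4; new result -2.

Run set: deps.gen, patch.gen, router.gen, trace.gen (4 run).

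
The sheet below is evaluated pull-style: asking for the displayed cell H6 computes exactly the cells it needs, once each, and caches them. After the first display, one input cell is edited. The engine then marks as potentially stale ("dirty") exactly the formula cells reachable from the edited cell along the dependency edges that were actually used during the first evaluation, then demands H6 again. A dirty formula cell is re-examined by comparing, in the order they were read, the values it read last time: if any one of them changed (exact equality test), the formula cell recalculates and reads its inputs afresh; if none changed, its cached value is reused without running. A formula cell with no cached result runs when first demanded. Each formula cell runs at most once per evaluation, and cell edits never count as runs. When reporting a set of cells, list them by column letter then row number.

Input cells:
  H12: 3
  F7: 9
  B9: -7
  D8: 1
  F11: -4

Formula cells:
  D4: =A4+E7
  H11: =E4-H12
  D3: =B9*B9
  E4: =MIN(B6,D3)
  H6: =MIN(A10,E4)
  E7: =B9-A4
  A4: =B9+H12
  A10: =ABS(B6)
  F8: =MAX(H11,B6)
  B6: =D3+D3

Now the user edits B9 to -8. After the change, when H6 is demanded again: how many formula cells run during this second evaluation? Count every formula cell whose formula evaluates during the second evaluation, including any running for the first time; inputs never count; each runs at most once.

5 formula cells run: A10, B6, D3, E4, H6.

First demand of the output computes:
  D3 = -7 * -7 = 49
  B6 = 49 + 49 = 98
  A10 = ABS(98) = 98
  E4 = MIN(98, 49) = 49
  H6 = MIN(98, 49) = 49

After the edit, cleaning proceeds:
  D3: a read changed (B9 -7->-8; B9 -7->-8) — executes, giving 64.
  B6: a read changed (D3 49->64; D3 49->64) — executes, giving 128.
  A10: a read changed (B6 98->128) — executes, giving 128.
  E4: a read changed (B6 98->128; D3 49->64) — executes, giving 64.
  H6: a read changed (A10 98->128; E4 49->64) — executes, giving 64.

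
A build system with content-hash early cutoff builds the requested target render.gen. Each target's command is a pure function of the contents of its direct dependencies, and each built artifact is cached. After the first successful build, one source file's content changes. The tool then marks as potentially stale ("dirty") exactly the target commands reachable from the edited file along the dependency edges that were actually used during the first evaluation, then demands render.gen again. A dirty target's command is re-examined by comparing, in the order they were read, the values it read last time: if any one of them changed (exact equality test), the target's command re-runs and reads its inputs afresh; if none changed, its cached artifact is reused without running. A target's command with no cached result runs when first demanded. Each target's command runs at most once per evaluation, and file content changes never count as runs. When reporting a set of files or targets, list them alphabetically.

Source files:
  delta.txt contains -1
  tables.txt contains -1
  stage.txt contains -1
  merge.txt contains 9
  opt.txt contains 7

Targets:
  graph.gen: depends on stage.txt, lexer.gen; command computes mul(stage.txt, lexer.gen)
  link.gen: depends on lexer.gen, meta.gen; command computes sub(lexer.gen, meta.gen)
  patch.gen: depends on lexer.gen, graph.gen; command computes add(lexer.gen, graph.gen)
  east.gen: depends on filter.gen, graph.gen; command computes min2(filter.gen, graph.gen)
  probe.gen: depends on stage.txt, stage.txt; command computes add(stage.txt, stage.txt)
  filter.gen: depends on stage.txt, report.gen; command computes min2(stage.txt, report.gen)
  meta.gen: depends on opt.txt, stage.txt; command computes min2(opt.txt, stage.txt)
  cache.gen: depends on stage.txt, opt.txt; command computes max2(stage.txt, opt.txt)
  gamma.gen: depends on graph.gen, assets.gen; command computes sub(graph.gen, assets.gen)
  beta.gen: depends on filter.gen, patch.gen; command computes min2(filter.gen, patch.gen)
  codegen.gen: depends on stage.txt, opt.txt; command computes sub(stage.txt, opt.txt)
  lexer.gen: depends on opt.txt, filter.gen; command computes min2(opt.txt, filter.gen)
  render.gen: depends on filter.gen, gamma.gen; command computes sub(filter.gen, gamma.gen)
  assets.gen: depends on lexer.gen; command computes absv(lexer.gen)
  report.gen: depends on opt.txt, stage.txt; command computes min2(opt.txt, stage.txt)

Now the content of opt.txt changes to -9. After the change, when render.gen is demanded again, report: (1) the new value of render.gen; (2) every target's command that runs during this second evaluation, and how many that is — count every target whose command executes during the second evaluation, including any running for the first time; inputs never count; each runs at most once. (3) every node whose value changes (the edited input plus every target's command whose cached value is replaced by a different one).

New value of render.gen: -9.
Target commands that run: assets.gen, filter.gen, gamma.gen, graph.gen, lexer.gen, render.gen, report.gen — 7 in total.
Values that change: assets.gen, filter.gen, graph.gen, lexer.gen, opt.txt, render.gen, report.gen.

First evaluation (everything demanded from the output):
  report.gen = min2(7, -1) = -1
  filter.gen = min2(-1, -1) = -1
  lexer.gen = min2(7, -1) = -1
  assets.gen = absv(-1) = 1
  graph.gen = mul(-1, -1) = 1
  gamma.gen = sub(1, 1) = 0
  render.gen = sub(-1, 0) = -1

Propagation after the edit:
  report.gen: runs — opt.txt 7->-9; result -9.
  filter.gen: runs — report.gen -1->-9; result -9.
  lexer.gen: runs — opt.txt 7->-9; filter.gen -1->-9; result -9.
  assets.gen: runs — lexer.gen -1->-9; result 9.
  graph.gen: runs — lexer.gen -1->-9; result 9.
  gamma.gen: runs — graph.gen 1->9; assets.gen 1->9; result 0 (same value as before).
  render.gen: runs — filter.gen -1->-9; result -9.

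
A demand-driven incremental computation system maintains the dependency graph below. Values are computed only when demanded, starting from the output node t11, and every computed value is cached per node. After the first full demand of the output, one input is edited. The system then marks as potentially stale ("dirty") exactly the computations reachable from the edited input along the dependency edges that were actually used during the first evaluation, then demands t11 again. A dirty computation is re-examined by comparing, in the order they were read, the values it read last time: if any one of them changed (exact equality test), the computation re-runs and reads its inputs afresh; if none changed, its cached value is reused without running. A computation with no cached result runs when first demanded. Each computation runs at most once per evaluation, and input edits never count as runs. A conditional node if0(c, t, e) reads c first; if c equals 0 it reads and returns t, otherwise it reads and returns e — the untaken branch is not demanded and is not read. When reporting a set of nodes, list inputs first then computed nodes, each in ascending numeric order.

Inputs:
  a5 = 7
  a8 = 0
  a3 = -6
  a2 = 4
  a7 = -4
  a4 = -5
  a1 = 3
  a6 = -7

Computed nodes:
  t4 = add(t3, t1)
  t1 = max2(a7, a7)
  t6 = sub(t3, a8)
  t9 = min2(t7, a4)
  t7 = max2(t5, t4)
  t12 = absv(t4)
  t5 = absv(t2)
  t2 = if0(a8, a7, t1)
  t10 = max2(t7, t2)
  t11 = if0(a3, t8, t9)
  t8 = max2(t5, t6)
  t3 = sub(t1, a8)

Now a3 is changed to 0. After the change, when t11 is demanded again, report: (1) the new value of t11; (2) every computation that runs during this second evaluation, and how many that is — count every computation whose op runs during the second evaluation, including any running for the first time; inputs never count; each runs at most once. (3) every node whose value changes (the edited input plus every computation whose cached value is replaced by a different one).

First evaluation (everything demanded from the output):
  t1 = max2(-4, -4) = -4
  t2 = if0(a8=0 -> then branch a7) = -4
  t3 = sub(-4, 0) = -4
  t4 = add(-4, -4) = -8
  t5 = absv(-4) = 4
  t7 = max2(4, -8) = 4
  t9 = min2(4, -5) = -5
  t11 = if0(a3=-6 -> else branch t9) = -5

Propagation after the edit:
  t6: demanded for the first time — runs, produces -4.
  t8: demanded for the first time — runs, produces 4.
  t11: runs — a3 -6->0; result 4.

Key observation: a condition flipped, so demand reaches new nodes — t6, t8 run for the first time.

New value of t11: 4.
Computations that run: t6, t8, t11 — 3 in total.
Values that change: a3, t11.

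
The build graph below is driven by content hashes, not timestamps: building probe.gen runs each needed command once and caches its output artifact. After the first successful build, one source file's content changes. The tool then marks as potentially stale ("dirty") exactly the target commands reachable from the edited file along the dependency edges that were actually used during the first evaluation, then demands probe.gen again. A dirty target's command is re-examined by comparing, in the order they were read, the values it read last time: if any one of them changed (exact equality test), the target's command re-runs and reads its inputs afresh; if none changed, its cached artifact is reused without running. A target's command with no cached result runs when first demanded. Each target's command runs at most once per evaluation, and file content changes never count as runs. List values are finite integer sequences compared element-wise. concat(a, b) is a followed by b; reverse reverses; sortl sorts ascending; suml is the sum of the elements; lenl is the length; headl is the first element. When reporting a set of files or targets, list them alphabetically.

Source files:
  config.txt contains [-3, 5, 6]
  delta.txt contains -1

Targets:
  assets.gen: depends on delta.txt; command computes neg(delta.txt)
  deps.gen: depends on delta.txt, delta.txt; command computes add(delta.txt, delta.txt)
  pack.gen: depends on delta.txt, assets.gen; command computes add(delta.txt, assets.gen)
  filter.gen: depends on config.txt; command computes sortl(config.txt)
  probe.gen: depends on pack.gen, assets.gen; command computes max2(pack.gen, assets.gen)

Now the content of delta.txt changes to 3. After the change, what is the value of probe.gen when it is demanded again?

probe.gen now evaluates to 0.

Initial pass — values computed on the first demand:
  assets.gen = neg(-1) = 1
  pack.gen = add(-1, 1) = 0
  probe.gen = max2(0, 1) = 1

Second demand — change propagation:
  assets.gen: re-runs because delta.txt -1->3; new result -3.
  pack.gen: re-runs because delta.txt -1->3; assets.gen 1->-3; new result 0 (unchanged).
  probe.gen: re-runs because assets.gen 1->-3; new result 0.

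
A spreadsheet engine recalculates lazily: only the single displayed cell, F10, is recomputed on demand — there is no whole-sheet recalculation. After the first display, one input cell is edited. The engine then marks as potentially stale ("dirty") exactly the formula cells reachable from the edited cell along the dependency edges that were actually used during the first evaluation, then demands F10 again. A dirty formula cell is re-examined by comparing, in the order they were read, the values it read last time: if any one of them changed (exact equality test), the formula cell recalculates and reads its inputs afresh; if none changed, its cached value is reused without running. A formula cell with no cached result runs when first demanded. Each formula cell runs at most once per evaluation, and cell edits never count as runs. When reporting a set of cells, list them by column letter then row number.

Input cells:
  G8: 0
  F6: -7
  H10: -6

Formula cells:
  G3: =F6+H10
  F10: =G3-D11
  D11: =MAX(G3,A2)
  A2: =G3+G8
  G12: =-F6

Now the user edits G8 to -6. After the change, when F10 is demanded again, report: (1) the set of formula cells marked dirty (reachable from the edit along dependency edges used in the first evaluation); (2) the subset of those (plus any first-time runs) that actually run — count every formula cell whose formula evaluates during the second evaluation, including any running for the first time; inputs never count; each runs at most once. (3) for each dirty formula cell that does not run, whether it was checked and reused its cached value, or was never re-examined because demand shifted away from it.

First evaluation (everything demanded from the output):
  G3 = -7 + -6 = -13
  A2 = -13 + 0 = -13
  D11 = MAX(-13, -13) = -13
  F10 = -13 - -13 = 0

Propagation after the edit:
  A2: runs — G8 0->-6; result -19.
  D11: runs — A2 -13->-19; result -13 (same value as before).
  F10: checked — values it read are unchanged (G3 unchanged, D11 unchanged); reused cached 0 without running.

Key observation: the change is absorbed at D11 — it re-runs but produces the same value, and the output's value is unchanged.

Marked dirty: A2, D11, F10.
Formula cells that run: A2, D11 — 2 in total.
Checked but reused from cache: F10.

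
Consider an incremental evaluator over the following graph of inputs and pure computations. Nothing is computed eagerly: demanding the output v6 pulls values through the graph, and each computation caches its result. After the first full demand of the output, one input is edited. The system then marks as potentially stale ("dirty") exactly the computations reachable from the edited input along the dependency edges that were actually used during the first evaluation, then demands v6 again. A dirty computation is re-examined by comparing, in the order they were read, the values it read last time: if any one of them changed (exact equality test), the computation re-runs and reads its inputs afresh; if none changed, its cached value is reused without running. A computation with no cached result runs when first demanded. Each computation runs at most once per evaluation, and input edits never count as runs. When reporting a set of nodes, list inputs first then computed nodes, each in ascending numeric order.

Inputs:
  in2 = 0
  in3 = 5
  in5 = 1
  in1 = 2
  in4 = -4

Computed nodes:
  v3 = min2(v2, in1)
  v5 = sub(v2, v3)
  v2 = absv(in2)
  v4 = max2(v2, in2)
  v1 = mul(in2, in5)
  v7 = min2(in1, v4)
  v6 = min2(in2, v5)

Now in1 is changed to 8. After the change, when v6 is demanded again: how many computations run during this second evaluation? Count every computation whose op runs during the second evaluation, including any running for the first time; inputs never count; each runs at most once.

Initial pass — values computed on the first demand:
  v2 = absv(0) = 0
  v3 = min2(0, 2) = 0
  v5 = sub(0, 0) = 0
  v6 = min2(0, 0) = 0

Second demand — change propagation:
  v3: re-runs because in1 2->8; new result 0 (unchanged).
  v5: re-examined; everything it read last time is the same (v2 unchanged, v3 unchanged) — cache 0 kept, no run.
  v6: re-examined; everything it read last time is the same (in2 unchanged, v5 unchanged) — cache 0 kept, no run.

The important point: v3 recomputes to an identical value, and the output ends up unchanged.

Run set: v3 (1 run).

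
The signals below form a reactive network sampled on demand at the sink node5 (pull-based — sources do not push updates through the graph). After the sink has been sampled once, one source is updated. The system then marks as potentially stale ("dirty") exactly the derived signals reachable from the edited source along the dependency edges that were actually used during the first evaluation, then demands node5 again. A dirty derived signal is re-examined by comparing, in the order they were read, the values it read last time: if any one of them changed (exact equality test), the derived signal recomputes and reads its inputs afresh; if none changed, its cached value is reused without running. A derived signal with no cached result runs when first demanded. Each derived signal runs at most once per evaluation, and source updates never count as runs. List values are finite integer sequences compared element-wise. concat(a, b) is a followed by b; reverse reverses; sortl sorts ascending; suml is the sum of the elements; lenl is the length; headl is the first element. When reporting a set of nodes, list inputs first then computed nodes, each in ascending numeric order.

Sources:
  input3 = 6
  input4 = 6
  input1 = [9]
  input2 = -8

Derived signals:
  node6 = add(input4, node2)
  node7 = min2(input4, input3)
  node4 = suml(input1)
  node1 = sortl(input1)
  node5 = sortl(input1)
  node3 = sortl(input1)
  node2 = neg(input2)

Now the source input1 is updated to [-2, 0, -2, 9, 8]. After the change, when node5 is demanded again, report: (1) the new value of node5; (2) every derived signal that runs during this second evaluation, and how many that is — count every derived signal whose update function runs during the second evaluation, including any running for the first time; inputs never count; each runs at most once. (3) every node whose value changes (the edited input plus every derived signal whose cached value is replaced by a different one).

node5 now evaluates to [-2, -2, 0, 8, 9].
Run set: node5 (1 run).
Changed values: input1, node5.

Initial pass — values computed on the first demand:
  node5 = sortl([9]) = [9]

Second demand — change propagation:
  node5: re-runs because input1 [9]->[-2, 0, -2, 9, 8]; new result [-2, -2, 0, 8, 9].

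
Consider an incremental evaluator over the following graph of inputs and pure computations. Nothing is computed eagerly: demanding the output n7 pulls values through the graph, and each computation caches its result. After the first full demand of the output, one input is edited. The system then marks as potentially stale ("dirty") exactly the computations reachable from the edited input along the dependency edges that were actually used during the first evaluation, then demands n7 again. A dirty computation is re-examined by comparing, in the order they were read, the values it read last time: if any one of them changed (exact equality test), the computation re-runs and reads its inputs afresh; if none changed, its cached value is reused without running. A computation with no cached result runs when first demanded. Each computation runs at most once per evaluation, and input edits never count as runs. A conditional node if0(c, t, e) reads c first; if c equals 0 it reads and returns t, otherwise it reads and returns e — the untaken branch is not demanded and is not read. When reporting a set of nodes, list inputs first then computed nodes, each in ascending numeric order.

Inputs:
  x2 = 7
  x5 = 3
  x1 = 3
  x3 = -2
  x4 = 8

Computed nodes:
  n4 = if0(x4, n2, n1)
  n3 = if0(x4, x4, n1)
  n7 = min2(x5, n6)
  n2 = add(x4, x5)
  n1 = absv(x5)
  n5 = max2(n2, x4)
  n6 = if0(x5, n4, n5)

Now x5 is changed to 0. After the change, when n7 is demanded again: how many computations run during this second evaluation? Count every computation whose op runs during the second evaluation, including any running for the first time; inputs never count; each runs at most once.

Run set: n1, n4, n6, n7 (4 run).
The important point: the flipped condition redirects demand; n2, n5 are left stale, never re-checked.

Initial pass — values computed on the first demand:
  n2 = add(8, 3) = 11
  n5 = max2(11, 8) = 11
  n6 = if0(x5=3 -> else branch n5) = 11
  n7 = min2(3, 11) = 3

Second demand — change propagation:
  n1: newly demanded (no cache) — executes and yields 0.
  n2: dirty yet unreached — the second evaluation never asks for it.
  n4: newly demanded (no cache) — executes and yields 0.
  n5: dirty yet unreached — the second evaluation never asks for it.
  n6: re-runs because x5 3->0; new result 0.
  n7: re-runs because x5 3->0; n6 11->0; new result 0.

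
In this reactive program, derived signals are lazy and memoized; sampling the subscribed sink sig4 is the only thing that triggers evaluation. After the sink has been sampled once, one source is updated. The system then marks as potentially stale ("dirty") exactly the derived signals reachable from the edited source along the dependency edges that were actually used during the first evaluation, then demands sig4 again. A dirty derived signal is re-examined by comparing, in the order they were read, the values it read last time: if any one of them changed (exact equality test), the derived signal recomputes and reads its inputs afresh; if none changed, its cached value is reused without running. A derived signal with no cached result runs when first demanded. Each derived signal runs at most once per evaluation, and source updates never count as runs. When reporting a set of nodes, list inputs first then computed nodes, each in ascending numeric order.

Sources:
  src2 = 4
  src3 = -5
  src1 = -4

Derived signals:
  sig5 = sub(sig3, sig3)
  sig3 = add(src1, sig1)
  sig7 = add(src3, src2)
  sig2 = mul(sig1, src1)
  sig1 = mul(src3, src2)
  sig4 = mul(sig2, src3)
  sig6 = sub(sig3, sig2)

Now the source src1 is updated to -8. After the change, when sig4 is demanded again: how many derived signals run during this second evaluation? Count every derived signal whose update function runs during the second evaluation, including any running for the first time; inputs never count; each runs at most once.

First demand of the output computes:
  sig1 = mul(-5, 4) = -20
  sig2 = mul(-20, -4) = 80
  sig4 = mul(80, -5) = -400

After the edit, cleaning proceeds:
  sig2: a read changed (src1 -4->-8) — executes, giving 160.
  sig4: a read changed (sig2 80->160) — executes, giving -800.

2 derived signals run: sig2, sig4.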